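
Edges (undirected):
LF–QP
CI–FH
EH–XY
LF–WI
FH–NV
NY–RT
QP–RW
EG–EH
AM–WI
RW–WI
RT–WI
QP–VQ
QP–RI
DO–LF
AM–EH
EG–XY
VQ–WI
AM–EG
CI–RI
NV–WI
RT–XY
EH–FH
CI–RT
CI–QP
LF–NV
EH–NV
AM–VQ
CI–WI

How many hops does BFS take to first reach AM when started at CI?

2

Level 0: CI
Level 1: FH, QP, RI, RT, WI
Level 2: AM, EH, LF, NV, NY, RW, VQ, XY
Level 3: DO, EG
AM first appears at level 2.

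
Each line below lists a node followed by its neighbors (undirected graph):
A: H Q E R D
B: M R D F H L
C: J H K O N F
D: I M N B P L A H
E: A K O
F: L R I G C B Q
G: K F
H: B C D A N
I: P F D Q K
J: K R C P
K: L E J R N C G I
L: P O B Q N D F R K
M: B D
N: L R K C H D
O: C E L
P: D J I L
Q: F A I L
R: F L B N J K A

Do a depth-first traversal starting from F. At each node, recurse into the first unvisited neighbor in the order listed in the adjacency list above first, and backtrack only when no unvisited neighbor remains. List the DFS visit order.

Visit F
F → L
L → P
P → D
D → I
I → Q
Q → A
A → H
H → B
B → M
B → R
R → N
N → K
K → E
E → O
O → C
C → J
K → G

F → L → P → D → I → Q → A → H → B → M → R → N → K → E → O → C → J → G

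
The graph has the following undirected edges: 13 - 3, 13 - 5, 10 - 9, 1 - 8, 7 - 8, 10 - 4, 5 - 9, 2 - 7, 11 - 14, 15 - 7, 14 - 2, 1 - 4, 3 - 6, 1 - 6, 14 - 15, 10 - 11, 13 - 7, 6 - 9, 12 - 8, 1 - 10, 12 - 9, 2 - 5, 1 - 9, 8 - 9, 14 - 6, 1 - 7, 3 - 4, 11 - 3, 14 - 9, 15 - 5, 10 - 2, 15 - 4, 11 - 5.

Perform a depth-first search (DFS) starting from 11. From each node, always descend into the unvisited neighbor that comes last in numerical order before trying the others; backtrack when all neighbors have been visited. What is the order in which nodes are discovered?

Visit 11
11 → 14
14 → 15
15 → 7
7 → 13
13 → 5
5 → 9
9 → 12
12 → 8
8 → 1
1 → 10
10 → 4
4 → 3
3 → 6
10 → 2

11 → 14 → 15 → 7 → 13 → 5 → 9 → 12 → 8 → 1 → 10 → 4 → 3 → 6 → 2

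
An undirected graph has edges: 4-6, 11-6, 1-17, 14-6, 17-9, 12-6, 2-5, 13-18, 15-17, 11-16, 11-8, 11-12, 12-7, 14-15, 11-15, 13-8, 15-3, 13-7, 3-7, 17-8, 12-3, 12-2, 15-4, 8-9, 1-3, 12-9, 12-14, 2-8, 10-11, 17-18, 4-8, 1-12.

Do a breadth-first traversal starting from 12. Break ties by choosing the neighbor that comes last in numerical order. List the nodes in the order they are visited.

Visit 12; enqueue 14, 11, 9, 7, 6, 3, 2, 1 → queue [14, 11, 9, 7, 6, 3, 2, 1]
Visit 14; enqueue 15 → queue [11, 9, 7, 6, 3, 2, 1, 15]
Visit 11; enqueue 16, 10, 8 → queue [9, 7, 6, 3, 2, 1, 15, 16, 10, 8]
Visit 9; enqueue 17 → queue [7, 6, 3, 2, 1, 15, 16, 10, 8, 17]
Visit 7; enqueue 13 → queue [6, 3, 2, 1, 15, 16, 10, 8, 17, 13]
Visit 6; enqueue 4 → queue [3, 2, 1, 15, 16, 10, 8, 17, 13, 4]
Visit 3 → queue [2, 1, 15, 16, 10, 8, 17, 13, 4]
Visit 2; enqueue 5 → queue [1, 15, 16, 10, 8, 17, 13, 4, 5]
Visit 1 → queue [15, 16, 10, 8, 17, 13, 4, 5]
Visit 15 → queue [16, 10, 8, 17, 13, 4, 5]
Visit 16 → queue [10, 8, 17, 13, 4, 5]
Visit 10 → queue [8, 17, 13, 4, 5]
Visit 8 → queue [17, 13, 4, 5]
Visit 17; enqueue 18 → queue [13, 4, 5, 18]
Visit 13 → queue [4, 5, 18]
Visit 4 → queue [5, 18]
Visit 5 → queue [18]
Visit 18 → queue []

12 14 11 9 7 6 3 2 1 15 16 10 8 17 13 4 5 18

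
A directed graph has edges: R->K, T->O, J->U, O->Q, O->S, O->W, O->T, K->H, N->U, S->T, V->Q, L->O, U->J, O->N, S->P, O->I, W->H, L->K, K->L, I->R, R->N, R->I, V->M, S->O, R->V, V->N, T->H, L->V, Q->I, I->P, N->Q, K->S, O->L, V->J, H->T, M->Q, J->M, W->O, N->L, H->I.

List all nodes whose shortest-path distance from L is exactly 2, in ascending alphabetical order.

H, I, J, M, N, Q, S, T, W

Level 0: L
Level 1: K, O, V
Level 2: H, I, J, M, N, Q, S, T, W
Level 3: P, R, U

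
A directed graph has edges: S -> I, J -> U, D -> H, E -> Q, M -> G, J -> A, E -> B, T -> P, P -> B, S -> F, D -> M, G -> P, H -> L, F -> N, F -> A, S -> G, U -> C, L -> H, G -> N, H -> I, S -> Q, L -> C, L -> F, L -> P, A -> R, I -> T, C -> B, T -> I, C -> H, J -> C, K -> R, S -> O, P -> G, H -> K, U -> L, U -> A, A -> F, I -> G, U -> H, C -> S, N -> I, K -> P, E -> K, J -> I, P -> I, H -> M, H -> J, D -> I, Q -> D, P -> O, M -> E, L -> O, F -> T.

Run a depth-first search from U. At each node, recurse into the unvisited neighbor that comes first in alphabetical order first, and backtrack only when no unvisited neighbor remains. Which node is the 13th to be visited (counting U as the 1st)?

Visit U
U → A
A → F
F → N
N → I
I → G
G → P
P → B
P → O
I → T
A → R
U → C
C → H
H → J
H → K
H → L
H → M
M → E
E → Q
Q → D
C → S

Visit order: U, A, F, N, I, G, P, B, O, T, R, C, H, J, K, L, M, E, Q, D, S

H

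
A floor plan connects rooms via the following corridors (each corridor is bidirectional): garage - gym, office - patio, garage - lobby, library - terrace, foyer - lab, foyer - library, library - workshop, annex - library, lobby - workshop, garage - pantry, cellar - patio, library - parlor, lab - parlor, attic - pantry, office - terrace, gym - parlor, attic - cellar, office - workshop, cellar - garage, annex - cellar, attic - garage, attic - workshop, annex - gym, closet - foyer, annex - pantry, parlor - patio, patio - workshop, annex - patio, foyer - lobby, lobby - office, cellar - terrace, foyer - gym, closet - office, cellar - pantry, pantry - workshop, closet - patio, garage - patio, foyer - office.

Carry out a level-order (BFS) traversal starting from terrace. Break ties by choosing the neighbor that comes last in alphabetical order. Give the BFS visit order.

Visit terrace; enqueue office, library, cellar → queue [office, library, cellar]
Visit office; enqueue workshop, patio, lobby, foyer, closet → queue [library, cellar, workshop, patio, lobby, foyer, closet]
Visit library; enqueue parlor, annex → queue [cellar, workshop, patio, lobby, foyer, closet, parlor, annex]
Visit cellar; enqueue pantry, garage, attic → queue [workshop, patio, lobby, foyer, closet, parlor, annex, pantry, garage, attic]
Visit workshop → queue [patio, lobby, foyer, closet, parlor, annex, pantry, garage, attic]
Visit patio → queue [lobby, foyer, closet, parlor, annex, pantry, garage, attic]
Visit lobby → queue [foyer, closet, parlor, annex, pantry, garage, attic]
Visit foyer; enqueue lab, gym → queue [closet, parlor, annex, pantry, garage, attic, lab, gym]
Visit closet → queue [parlor, annex, pantry, garage, attic, lab, gym]
Visit parlor → queue [annex, pantry, garage, attic, lab, gym]
Visit annex → queue [pantry, garage, attic, lab, gym]
Visit pantry → queue [garage, attic, lab, gym]
Visit garage → queue [attic, lab, gym]
Visit attic → queue [lab, gym]
Visit lab → queue [gym]
Visit gym → queue []

terrace → office → library → cellar → workshop → patio → lobby → foyer → closet → parlor → annex → pantry → garage → attic → lab → gym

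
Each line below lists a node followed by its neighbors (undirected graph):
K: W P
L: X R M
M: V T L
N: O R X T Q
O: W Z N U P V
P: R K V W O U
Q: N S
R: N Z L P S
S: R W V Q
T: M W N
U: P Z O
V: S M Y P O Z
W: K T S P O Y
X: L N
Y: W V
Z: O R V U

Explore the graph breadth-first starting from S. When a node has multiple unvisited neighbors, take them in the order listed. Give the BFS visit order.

S -> R -> W -> V -> Q -> N -> Z -> L -> P -> K -> T -> O -> Y -> M -> X -> U

Visit S; enqueue R, W, V, Q → queue [R, W, V, Q]
Visit R; enqueue N, Z, L, P → queue [W, V, Q, N, Z, L, P]
Visit W; enqueue K, T, O, Y → queue [V, Q, N, Z, L, P, K, T, O, Y]
Visit V; enqueue M → queue [Q, N, Z, L, P, K, T, O, Y, M]
Visit Q → queue [N, Z, L, P, K, T, O, Y, M]
Visit N; enqueue X → queue [Z, L, P, K, T, O, Y, M, X]
Visit Z; enqueue U → queue [L, P, K, T, O, Y, M, X, U]
Visit L → queue [P, K, T, O, Y, M, X, U]
Visit P → queue [K, T, O, Y, M, X, U]
Visit K → queue [T, O, Y, M, X, U]
Visit T → queue [O, Y, M, X, U]
Visit O → queue [Y, M, X, U]
Visit Y → queue [M, X, U]
Visit M → queue [X, U]
Visit X → queue [U]
Visit U → queue []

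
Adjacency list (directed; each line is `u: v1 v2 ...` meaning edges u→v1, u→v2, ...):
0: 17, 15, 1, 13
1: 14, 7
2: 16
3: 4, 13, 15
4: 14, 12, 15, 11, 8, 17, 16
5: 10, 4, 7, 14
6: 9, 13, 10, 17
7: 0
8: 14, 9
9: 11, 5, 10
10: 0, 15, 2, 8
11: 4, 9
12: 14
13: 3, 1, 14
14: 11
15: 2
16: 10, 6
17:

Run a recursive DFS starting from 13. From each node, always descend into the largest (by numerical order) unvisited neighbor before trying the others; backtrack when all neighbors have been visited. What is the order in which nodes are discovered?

Visit 13
13 → 14
14 → 11
11 → 9
9 → 10
10 → 15
15 → 2
2 → 16
16 → 6
6 → 17
10 → 8
10 → 0
0 → 1
1 → 7
9 → 5
5 → 4
4 → 12
13 → 3

13 → 14 → 11 → 9 → 10 → 15 → 2 → 16 → 6 → 17 → 8 → 0 → 1 → 7 → 5 → 4 → 12 → 3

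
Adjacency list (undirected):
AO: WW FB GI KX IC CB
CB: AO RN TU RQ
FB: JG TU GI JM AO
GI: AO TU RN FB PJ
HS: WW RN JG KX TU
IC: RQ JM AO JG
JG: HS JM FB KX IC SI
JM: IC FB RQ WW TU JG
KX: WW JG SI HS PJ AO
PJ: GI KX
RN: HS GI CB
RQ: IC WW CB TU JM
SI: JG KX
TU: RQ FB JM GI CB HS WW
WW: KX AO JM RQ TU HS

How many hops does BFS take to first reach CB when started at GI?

2

Level 0: GI
Level 1: AO, FB, PJ, RN, TU
Level 2: CB, HS, IC, JG, JM, KX, RQ, WW
Level 3: SI
CB first appears at level 2.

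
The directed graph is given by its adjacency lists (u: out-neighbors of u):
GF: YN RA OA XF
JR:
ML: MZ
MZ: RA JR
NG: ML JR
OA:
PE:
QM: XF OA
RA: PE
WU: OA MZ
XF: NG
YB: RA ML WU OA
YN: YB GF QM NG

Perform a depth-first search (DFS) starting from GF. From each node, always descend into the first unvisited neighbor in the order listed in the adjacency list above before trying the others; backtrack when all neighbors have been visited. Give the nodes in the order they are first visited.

Visit GF
GF → YN
YN → YB
YB → RA
RA → PE
YB → ML
ML → MZ
MZ → JR
YB → WU
WU → OA
YN → QM
QM → XF
XF → NG

GF -> YN -> YB -> RA -> PE -> ML -> MZ -> JR -> WU -> OA -> QM -> XF -> NG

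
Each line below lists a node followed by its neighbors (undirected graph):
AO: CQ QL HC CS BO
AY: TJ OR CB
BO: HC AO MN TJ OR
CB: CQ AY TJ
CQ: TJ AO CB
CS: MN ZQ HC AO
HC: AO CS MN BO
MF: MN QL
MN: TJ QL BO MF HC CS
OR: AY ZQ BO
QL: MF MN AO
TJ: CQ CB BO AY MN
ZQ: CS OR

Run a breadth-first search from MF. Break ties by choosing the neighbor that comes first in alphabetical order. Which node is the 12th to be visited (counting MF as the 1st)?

Visit MF; enqueue MN, QL → queue [MN, QL]
Visit MN; enqueue BO, CS, HC, TJ → queue [QL, BO, CS, HC, TJ]
Visit QL; enqueue AO → queue [BO, CS, HC, TJ, AO]
Visit BO; enqueue OR → queue [CS, HC, TJ, AO, OR]
Visit CS; enqueue ZQ → queue [HC, TJ, AO, OR, ZQ]
Visit HC → queue [TJ, AO, OR, ZQ]
Visit TJ; enqueue AY, CB, CQ → queue [AO, OR, ZQ, AY, CB, CQ]
Visit AO → queue [OR, ZQ, AY, CB, CQ]
Visit OR → queue [ZQ, AY, CB, CQ]
Visit ZQ → queue [AY, CB, CQ]
Visit AY → queue [CB, CQ]
Visit CB → queue [CQ]
Visit CQ → queue []

Visit order: MF, MN, QL, BO, CS, HC, TJ, AO, OR, ZQ, AY, CB, CQ

CB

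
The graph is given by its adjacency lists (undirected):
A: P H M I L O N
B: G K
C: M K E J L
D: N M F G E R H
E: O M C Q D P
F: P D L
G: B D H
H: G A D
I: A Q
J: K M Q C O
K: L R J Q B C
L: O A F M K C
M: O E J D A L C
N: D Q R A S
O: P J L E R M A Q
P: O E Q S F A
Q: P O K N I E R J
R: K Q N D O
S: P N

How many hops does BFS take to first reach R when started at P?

2

Level 0: P
Level 1: A, E, F, O, Q, S
Level 2: C, D, H, I, J, K, L, M, N, R
Level 3: B, G
R first appears at level 2.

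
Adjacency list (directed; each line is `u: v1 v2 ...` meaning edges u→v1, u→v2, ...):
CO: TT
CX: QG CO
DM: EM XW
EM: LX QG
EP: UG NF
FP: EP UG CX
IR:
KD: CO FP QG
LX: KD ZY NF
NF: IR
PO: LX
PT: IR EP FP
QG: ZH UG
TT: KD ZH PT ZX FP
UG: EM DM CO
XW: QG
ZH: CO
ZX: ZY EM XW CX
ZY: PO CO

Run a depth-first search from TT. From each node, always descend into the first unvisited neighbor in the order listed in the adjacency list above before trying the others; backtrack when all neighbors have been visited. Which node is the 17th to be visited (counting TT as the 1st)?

Visit TT
TT → KD
KD → CO
KD → FP
FP → EP
EP → UG
UG → EM
EM → LX
LX → ZY
ZY → PO
LX → NF
NF → IR
EM → QG
QG → ZH
UG → DM
DM → XW
FP → CX
TT → PT
TT → ZX

Visit order: TT, KD, CO, FP, EP, UG, EM, LX, ZY, PO, NF, IR, QG, ZH, DM, XW, CX, PT, ZX

CX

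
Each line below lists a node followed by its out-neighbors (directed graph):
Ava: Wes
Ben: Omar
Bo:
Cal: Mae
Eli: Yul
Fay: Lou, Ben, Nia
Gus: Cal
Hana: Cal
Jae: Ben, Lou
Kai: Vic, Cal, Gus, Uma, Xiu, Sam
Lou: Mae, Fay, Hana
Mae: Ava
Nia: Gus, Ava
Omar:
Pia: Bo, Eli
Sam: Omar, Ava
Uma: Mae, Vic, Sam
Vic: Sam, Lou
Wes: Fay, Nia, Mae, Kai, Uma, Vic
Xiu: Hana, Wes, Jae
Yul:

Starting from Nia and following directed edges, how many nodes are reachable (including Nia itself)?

BFS from Nia visits: Nia, Gus, Ava, Cal, Wes, Mae, Fay, Kai, Uma, Vic, Lou, Ben, Xiu, Sam, Hana, Omar, Jae
Reachable nodes: 17 of 21 total.

17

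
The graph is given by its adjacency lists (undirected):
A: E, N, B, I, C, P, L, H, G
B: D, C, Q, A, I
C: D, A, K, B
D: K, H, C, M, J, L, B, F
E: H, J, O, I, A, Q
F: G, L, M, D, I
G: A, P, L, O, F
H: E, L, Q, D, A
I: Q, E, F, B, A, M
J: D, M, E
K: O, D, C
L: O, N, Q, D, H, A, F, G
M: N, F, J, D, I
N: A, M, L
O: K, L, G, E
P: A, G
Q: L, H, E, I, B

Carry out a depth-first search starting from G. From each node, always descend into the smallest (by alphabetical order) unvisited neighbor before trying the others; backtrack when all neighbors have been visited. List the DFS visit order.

G A B C D F I E H L N M J O K Q P

Visit G
G → A
A → B
B → C
C → D
D → F
F → I
I → E
E → H
H → L
L → N
N → M
M → J
L → O
O → K
L → Q
A → P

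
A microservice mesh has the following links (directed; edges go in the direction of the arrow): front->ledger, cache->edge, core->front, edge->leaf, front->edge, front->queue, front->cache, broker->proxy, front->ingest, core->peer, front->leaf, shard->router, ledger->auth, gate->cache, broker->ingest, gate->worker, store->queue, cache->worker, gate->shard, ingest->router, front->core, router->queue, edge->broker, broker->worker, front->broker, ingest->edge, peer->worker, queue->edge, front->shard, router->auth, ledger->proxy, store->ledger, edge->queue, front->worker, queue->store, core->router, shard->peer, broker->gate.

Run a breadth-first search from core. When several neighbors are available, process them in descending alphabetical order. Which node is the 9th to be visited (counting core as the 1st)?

ledger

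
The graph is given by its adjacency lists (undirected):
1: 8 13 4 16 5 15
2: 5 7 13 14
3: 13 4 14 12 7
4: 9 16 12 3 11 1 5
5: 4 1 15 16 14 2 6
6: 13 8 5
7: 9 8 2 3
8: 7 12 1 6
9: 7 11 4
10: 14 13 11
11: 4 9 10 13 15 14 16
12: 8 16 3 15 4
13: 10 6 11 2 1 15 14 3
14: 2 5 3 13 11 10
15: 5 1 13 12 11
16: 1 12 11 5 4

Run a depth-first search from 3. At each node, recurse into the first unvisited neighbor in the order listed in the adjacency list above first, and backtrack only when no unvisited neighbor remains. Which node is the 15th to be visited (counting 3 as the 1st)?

Visit 3
3 → 13
13 → 10
10 → 14
14 → 2
2 → 5
5 → 4
4 → 9
9 → 7
7 → 8
8 → 12
12 → 16
16 → 1
1 → 15
15 → 11
8 → 6

Visit order: 3, 13, 10, 14, 2, 5, 4, 9, 7, 8, 12, 16, 1, 15, 11, 6

11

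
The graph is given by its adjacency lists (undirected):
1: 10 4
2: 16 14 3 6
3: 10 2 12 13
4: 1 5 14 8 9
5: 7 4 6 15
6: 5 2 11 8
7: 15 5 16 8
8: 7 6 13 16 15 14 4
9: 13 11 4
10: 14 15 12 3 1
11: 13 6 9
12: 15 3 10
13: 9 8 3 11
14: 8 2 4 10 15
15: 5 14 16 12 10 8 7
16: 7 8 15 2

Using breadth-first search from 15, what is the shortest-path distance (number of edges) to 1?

2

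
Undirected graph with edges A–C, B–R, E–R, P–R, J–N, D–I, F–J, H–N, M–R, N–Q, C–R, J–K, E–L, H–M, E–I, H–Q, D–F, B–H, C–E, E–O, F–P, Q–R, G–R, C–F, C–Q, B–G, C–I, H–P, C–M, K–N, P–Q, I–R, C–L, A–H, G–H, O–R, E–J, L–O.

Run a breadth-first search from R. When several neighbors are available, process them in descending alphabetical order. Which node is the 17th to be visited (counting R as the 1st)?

A

Visit R; enqueue Q, P, O, M, I, G, E, C, B → queue [Q, P, O, M, I, G, E, C, B]
Visit Q; enqueue N, H → queue [P, O, M, I, G, E, C, B, N, H]
Visit P; enqueue F → queue [O, M, I, G, E, C, B, N, H, F]
Visit O; enqueue L → queue [M, I, G, E, C, B, N, H, F, L]
Visit M → queue [I, G, E, C, B, N, H, F, L]
Visit I; enqueue D → queue [G, E, C, B, N, H, F, L, D]
Visit G → queue [E, C, B, N, H, F, L, D]
Visit E; enqueue J → queue [C, B, N, H, F, L, D, J]
Visit C; enqueue A → queue [B, N, H, F, L, D, J, A]
Visit B → queue [N, H, F, L, D, J, A]
Visit N; enqueue K → queue [H, F, L, D, J, A, K]
Visit H → queue [F, L, D, J, A, K]
Visit F → queue [L, D, J, A, K]
Visit L → queue [D, J, A, K]
Visit D → queue [J, A, K]
Visit J → queue [A, K]
Visit A → queue [K]
Visit K → queue []

Visit order: R, Q, P, O, M, I, G, E, C, B, N, H, F, L, D, J, A, K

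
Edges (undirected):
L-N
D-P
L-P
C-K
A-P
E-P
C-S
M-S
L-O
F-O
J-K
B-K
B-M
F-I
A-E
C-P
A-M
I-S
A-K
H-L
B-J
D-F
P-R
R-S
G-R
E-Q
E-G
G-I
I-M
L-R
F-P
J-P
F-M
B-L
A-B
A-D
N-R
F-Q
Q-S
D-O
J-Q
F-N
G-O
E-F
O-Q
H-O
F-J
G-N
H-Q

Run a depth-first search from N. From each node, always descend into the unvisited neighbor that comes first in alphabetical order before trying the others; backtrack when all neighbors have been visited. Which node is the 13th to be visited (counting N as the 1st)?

M

Visit N
N → F
F → D
D → A
A → B
B → J
J → K
K → C
C → P
P → E
E → G
G → I
I → M
M → S
S → Q
Q → H
H → L
L → O
L → R

Visit order: N, F, D, A, B, J, K, C, P, E, G, I, M, S, Q, H, L, O, R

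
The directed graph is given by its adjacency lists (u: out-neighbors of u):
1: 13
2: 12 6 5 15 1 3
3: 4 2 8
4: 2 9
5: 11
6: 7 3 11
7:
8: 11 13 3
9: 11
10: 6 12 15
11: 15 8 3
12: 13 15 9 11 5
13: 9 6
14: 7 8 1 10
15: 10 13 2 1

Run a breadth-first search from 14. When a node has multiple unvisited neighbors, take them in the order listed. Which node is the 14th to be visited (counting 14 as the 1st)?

Visit 14; enqueue 7, 8, 1, 10 → queue [7, 8, 1, 10]
Visit 7 → queue [8, 1, 10]
Visit 8; enqueue 11, 13, 3 → queue [1, 10, 11, 13, 3]
Visit 1 → queue [10, 11, 13, 3]
Visit 10; enqueue 6, 12, 15 → queue [11, 13, 3, 6, 12, 15]
Visit 11 → queue [13, 3, 6, 12, 15]
Visit 13; enqueue 9 → queue [3, 6, 12, 15, 9]
Visit 3; enqueue 4, 2 → queue [6, 12, 15, 9, 4, 2]
Visit 6 → queue [12, 15, 9, 4, 2]
Visit 12; enqueue 5 → queue [15, 9, 4, 2, 5]
Visit 15 → queue [9, 4, 2, 5]
Visit 9 → queue [4, 2, 5]
Visit 4 → queue [2, 5]
Visit 2 → queue [5]
Visit 5 → queue []

Visit order: 14, 7, 8, 1, 10, 11, 13, 3, 6, 12, 15, 9, 4, 2, 5

2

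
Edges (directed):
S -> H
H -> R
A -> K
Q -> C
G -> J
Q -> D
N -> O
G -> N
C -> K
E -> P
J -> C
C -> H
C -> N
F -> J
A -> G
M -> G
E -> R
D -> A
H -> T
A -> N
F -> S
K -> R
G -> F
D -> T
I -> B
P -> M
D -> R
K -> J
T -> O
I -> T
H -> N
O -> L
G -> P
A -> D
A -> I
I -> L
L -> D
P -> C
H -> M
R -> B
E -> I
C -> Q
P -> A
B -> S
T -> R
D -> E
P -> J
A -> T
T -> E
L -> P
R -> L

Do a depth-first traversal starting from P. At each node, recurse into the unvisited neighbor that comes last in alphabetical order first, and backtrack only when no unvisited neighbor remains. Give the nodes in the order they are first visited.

Visit P
P → M
M → G
G → N
N → O
O → L
L → D
D → T
T → R
R → B
B → S
S → H
T → E
E → I
D → A
A → K
K → J
J → C
C → Q
G → F

P M G N O L D T R B S H E I A K J C Q F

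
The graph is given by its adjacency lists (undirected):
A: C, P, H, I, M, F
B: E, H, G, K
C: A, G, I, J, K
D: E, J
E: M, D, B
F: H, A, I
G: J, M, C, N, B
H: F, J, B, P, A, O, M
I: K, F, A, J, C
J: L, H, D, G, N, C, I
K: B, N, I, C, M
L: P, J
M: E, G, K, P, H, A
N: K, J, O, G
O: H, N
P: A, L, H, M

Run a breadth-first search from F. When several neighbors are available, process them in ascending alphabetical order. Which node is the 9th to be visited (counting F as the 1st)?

J

Visit F; enqueue A, H, I → queue [A, H, I]
Visit A; enqueue C, M, P → queue [H, I, C, M, P]
Visit H; enqueue B, J, O → queue [I, C, M, P, B, J, O]
Visit I; enqueue K → queue [C, M, P, B, J, O, K]
Visit C; enqueue G → queue [M, P, B, J, O, K, G]
Visit M; enqueue E → queue [P, B, J, O, K, G, E]
Visit P; enqueue L → queue [B, J, O, K, G, E, L]
Visit B → queue [J, O, K, G, E, L]
Visit J; enqueue D, N → queue [O, K, G, E, L, D, N]
Visit O → queue [K, G, E, L, D, N]
Visit K → queue [G, E, L, D, N]
Visit G → queue [E, L, D, N]
Visit E → queue [L, D, N]
Visit L → queue [D, N]
Visit D → queue [N]
Visit N → queue []

Visit order: F, A, H, I, C, M, P, B, J, O, K, G, E, L, D, N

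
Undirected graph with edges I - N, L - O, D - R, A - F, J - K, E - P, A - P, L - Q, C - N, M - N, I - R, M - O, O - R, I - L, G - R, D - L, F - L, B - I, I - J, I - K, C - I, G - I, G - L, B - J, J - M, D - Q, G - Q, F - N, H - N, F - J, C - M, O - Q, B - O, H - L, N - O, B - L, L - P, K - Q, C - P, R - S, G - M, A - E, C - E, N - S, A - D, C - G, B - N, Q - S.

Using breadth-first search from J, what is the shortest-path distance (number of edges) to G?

Level 0: J
Level 1: B, F, I, K, M
Level 2: A, C, G, L, N, O, Q, R
Level 3: D, E, H, P, S
G first appears at level 2.

2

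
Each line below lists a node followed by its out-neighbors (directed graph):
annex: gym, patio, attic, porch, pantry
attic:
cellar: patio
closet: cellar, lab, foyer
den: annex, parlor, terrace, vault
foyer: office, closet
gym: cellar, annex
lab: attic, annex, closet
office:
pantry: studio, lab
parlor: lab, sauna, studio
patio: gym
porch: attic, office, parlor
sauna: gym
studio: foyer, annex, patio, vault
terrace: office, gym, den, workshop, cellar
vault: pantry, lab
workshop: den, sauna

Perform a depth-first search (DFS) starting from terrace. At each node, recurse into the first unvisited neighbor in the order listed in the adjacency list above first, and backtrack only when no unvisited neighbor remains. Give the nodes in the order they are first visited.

Visit terrace
terrace → office
terrace → gym
gym → cellar
cellar → patio
gym → annex
annex → attic
annex → porch
porch → parlor
parlor → lab
lab → closet
closet → foyer
parlor → sauna
parlor → studio
studio → vault
vault → pantry
terrace → den
terrace → workshop

terrace office gym cellar patio annex attic porch parlor lab closet foyer sauna studio vault pantry den workshop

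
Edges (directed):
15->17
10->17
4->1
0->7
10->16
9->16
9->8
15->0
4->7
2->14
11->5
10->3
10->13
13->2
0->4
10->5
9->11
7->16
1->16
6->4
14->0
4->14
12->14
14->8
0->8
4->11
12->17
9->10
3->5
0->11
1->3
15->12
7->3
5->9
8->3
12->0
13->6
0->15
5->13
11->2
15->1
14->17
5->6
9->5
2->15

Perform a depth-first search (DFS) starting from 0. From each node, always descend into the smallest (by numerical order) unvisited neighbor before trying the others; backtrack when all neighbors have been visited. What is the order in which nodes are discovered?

0 4 1 3 5 6 9 8 10 13 2 14 17 15 12 16 11 7

Visit 0
0 → 4
4 → 1
1 → 3
3 → 5
5 → 6
5 → 9
9 → 8
9 → 10
10 → 13
13 → 2
2 → 14
14 → 17
2 → 15
15 → 12
10 → 16
9 → 11
4 → 7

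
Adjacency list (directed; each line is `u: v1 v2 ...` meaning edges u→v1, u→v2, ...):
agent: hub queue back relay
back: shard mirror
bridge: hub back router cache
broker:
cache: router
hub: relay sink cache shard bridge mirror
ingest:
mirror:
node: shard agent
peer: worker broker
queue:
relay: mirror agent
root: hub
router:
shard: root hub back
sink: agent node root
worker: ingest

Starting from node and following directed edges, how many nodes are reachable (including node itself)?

BFS from node visits: node, shard, agent, root, hub, back, queue, relay, sink, cache, bridge, mirror, router
Reachable nodes: 13 of 17 total.

13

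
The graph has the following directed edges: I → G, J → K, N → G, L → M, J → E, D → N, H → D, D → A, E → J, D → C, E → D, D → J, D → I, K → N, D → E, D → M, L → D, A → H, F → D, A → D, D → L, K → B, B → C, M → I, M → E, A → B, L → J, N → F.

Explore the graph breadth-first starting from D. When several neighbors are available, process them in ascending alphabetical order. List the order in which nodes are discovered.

D, A, C, E, I, J, L, M, N, B, H, G, K, F

Visit D; enqueue A, C, E, I, J, L, M, N → queue [A, C, E, I, J, L, M, N]
Visit A; enqueue B, H → queue [C, E, I, J, L, M, N, B, H]
Visit C → queue [E, I, J, L, M, N, B, H]
Visit E → queue [I, J, L, M, N, B, H]
Visit I; enqueue G → queue [J, L, M, N, B, H, G]
Visit J; enqueue K → queue [L, M, N, B, H, G, K]
Visit L → queue [M, N, B, H, G, K]
Visit M → queue [N, B, H, G, K]
Visit N; enqueue F → queue [B, H, G, K, F]
Visit B → queue [H, G, K, F]
Visit H → queue [G, K, F]
Visit G → queue [K, F]
Visit K → queue [F]
Visit F → queue []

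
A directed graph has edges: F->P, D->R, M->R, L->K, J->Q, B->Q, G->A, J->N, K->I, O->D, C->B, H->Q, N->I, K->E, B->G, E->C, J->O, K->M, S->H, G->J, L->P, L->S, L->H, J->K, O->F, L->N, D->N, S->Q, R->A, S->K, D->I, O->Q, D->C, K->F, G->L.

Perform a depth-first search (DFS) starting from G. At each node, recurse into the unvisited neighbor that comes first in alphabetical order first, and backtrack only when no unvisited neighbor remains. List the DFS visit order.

Visit G
G → A
G → J
J → K
K → E
E → C
C → B
B → Q
K → F
F → P
K → I
K → M
M → R
J → N
J → O
O → D
G → L
L → H
L → S

G, A, J, K, E, C, B, Q, F, P, I, M, R, N, O, D, L, H, S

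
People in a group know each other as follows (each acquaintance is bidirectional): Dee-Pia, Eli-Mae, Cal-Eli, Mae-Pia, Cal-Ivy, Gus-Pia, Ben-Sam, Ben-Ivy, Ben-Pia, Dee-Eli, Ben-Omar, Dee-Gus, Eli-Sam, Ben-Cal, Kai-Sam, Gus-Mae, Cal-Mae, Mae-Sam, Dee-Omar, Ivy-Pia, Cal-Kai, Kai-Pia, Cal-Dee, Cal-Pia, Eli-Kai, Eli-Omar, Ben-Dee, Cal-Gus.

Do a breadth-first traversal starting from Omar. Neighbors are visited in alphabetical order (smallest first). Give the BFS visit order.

Omar, Ben, Dee, Eli, Cal, Ivy, Pia, Sam, Gus, Kai, Mae

Visit Omar; enqueue Ben, Dee, Eli → queue [Ben, Dee, Eli]
Visit Ben; enqueue Cal, Ivy, Pia, Sam → queue [Dee, Eli, Cal, Ivy, Pia, Sam]
Visit Dee; enqueue Gus → queue [Eli, Cal, Ivy, Pia, Sam, Gus]
Visit Eli; enqueue Kai, Mae → queue [Cal, Ivy, Pia, Sam, Gus, Kai, Mae]
Visit Cal → queue [Ivy, Pia, Sam, Gus, Kai, Mae]
Visit Ivy → queue [Pia, Sam, Gus, Kai, Mae]
Visit Pia → queue [Sam, Gus, Kai, Mae]
Visit Sam → queue [Gus, Kai, Mae]
Visit Gus → queue [Kai, Mae]
Visit Kai → queue [Mae]
Visit Mae → queue []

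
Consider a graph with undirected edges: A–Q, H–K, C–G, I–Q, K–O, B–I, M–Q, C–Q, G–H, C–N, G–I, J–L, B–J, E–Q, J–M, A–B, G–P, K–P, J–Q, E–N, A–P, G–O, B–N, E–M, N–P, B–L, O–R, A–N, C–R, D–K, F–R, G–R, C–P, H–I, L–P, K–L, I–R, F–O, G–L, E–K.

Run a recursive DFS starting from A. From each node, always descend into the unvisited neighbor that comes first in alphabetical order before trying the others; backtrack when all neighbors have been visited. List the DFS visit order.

A -> B -> I -> G -> C -> N -> E -> K -> D -> H -> L -> J -> M -> Q -> P -> O -> F -> R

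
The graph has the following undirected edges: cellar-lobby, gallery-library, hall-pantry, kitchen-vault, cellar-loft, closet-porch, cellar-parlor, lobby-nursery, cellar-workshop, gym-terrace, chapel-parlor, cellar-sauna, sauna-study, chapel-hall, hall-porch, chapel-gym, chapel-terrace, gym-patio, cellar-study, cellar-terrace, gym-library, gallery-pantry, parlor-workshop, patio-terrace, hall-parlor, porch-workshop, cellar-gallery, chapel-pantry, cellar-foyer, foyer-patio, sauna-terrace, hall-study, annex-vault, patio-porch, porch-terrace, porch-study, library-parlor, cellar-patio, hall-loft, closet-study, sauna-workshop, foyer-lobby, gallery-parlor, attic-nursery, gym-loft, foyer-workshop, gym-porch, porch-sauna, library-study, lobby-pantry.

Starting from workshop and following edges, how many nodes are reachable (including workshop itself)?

BFS from workshop visits: workshop, cellar, foyer, parlor, porch, sauna, gallery, lobby, loft, patio, study, terrace, chapel, hall, library, closet, gym, pantry, nursery, attic
Reachable nodes: 20 of 23 total.

20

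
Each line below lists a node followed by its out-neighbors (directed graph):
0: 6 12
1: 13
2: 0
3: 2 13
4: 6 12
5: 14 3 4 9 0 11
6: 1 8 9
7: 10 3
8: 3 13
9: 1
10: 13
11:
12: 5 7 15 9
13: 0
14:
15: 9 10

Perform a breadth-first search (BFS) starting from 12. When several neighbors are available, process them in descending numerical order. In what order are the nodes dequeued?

12 15 9 7 5 10 1 3 14 11 4 0 13 2 6 8

Visit 12; enqueue 15, 9, 7, 5 → queue [15, 9, 7, 5]
Visit 15; enqueue 10 → queue [9, 7, 5, 10]
Visit 9; enqueue 1 → queue [7, 5, 10, 1]
Visit 7; enqueue 3 → queue [5, 10, 1, 3]
Visit 5; enqueue 14, 11, 4, 0 → queue [10, 1, 3, 14, 11, 4, 0]
Visit 10; enqueue 13 → queue [1, 3, 14, 11, 4, 0, 13]
Visit 1 → queue [3, 14, 11, 4, 0, 13]
Visit 3; enqueue 2 → queue [14, 11, 4, 0, 13, 2]
Visit 14 → queue [11, 4, 0, 13, 2]
Visit 11 → queue [4, 0, 13, 2]
Visit 4; enqueue 6 → queue [0, 13, 2, 6]
Visit 0 → queue [13, 2, 6]
Visit 13 → queue [2, 6]
Visit 2 → queue [6]
Visit 6; enqueue 8 → queue [8]
Visit 8 → queue []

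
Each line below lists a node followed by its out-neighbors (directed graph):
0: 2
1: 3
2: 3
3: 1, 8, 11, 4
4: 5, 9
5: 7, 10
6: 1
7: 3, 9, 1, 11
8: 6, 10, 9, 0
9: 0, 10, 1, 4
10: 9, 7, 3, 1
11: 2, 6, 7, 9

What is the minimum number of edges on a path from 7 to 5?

3

Level 0: 7
Level 1: 1, 3, 9, 11
Level 2: 0, 2, 4, 6, 8, 10
Level 3: 5
5 first appears at level 3.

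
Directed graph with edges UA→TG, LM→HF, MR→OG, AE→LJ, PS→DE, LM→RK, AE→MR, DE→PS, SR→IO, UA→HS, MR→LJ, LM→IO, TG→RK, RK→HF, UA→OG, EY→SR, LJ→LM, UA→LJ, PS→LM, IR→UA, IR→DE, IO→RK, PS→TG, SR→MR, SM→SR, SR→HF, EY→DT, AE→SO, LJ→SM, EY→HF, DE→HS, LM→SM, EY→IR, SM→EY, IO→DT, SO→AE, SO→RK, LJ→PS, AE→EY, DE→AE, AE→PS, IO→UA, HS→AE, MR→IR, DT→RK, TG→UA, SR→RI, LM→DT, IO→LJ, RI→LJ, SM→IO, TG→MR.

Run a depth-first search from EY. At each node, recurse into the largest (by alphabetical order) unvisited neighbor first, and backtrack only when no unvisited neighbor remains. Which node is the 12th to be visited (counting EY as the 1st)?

Visit EY
EY → SR
SR → RI
RI → LJ
LJ → SM
SM → IO
IO → UA
UA → TG
TG → RK
RK → HF
TG → MR
MR → OG
MR → IR
IR → DE
DE → PS
PS → LM
LM → DT
DE → HS
HS → AE
AE → SO

Visit order: EY, SR, RI, LJ, SM, IO, UA, TG, RK, HF, MR, OG, IR, DE, PS, LM, DT, HS, AE, SO

OG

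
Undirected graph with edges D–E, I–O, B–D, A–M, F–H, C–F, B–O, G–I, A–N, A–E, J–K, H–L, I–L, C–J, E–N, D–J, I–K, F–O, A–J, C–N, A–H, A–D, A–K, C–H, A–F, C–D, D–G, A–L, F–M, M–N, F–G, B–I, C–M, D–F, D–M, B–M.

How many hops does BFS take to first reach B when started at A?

Level 0: A
Level 1: D, E, F, H, J, K, L, M, N
Level 2: B, C, G, I, O
B first appears at level 2.

2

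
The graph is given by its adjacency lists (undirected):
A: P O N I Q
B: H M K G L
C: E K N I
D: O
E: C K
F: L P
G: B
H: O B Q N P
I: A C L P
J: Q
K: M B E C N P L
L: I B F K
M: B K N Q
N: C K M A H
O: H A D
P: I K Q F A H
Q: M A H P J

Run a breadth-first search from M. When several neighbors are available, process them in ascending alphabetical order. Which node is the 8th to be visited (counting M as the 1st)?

L

Visit M; enqueue B, K, N, Q → queue [B, K, N, Q]
Visit B; enqueue G, H, L → queue [K, N, Q, G, H, L]
Visit K; enqueue C, E, P → queue [N, Q, G, H, L, C, E, P]
Visit N; enqueue A → queue [Q, G, H, L, C, E, P, A]
Visit Q; enqueue J → queue [G, H, L, C, E, P, A, J]
Visit G → queue [H, L, C, E, P, A, J]
Visit H; enqueue O → queue [L, C, E, P, A, J, O]
Visit L; enqueue F, I → queue [C, E, P, A, J, O, F, I]
Visit C → queue [E, P, A, J, O, F, I]
Visit E → queue [P, A, J, O, F, I]
Visit P → queue [A, J, O, F, I]
Visit A → queue [J, O, F, I]
Visit J → queue [O, F, I]
Visit O; enqueue D → queue [F, I, D]
Visit F → queue [I, D]
Visit I → queue [D]
Visit D → queue []

Visit order: M, B, K, N, Q, G, H, L, C, E, P, A, J, O, F, I, D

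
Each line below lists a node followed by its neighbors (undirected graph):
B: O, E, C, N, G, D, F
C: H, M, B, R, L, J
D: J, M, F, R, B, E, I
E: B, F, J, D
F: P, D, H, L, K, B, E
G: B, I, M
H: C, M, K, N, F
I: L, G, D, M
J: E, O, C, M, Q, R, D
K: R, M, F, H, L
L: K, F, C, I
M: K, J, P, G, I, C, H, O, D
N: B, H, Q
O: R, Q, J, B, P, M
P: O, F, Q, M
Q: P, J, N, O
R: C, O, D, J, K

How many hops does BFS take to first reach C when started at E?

2

Level 0: E
Level 1: B, D, F, J
Level 2: C, G, H, I, K, L, M, N, O, P, Q, R
C first appears at level 2.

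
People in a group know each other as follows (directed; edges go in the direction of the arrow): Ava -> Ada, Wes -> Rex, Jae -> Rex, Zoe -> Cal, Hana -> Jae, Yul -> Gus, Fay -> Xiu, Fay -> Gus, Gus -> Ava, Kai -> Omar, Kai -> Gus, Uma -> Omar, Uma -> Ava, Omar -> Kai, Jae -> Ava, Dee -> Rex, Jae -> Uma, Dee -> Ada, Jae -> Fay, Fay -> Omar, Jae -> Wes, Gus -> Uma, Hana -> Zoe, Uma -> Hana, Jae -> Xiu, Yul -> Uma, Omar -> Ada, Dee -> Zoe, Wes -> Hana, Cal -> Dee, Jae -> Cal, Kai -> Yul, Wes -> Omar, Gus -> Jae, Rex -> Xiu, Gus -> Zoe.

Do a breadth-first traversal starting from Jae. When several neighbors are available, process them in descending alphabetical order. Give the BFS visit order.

Visit Jae; enqueue Xiu, Wes, Uma, Rex, Fay, Cal, Ava → queue [Xiu, Wes, Uma, Rex, Fay, Cal, Ava]
Visit Xiu → queue [Wes, Uma, Rex, Fay, Cal, Ava]
Visit Wes; enqueue Omar, Hana → queue [Uma, Rex, Fay, Cal, Ava, Omar, Hana]
Visit Uma → queue [Rex, Fay, Cal, Ava, Omar, Hana]
Visit Rex → queue [Fay, Cal, Ava, Omar, Hana]
Visit Fay; enqueue Gus → queue [Cal, Ava, Omar, Hana, Gus]
Visit Cal; enqueue Dee → queue [Ava, Omar, Hana, Gus, Dee]
Visit Ava; enqueue Ada → queue [Omar, Hana, Gus, Dee, Ada]
Visit Omar; enqueue Kai → queue [Hana, Gus, Dee, Ada, Kai]
Visit Hana; enqueue Zoe → queue [Gus, Dee, Ada, Kai, Zoe]
Visit Gus → queue [Dee, Ada, Kai, Zoe]
Visit Dee → queue [Ada, Kai, Zoe]
Visit Ada → queue [Kai, Zoe]
Visit Kai; enqueue Yul → queue [Zoe, Yul]
Visit Zoe → queue [Yul]
Visit Yul → queue []

Jae → Xiu → Wes → Uma → Rex → Fay → Cal → Ava → Omar → Hana → Gus → Dee → Ada → Kai → Zoe → Yul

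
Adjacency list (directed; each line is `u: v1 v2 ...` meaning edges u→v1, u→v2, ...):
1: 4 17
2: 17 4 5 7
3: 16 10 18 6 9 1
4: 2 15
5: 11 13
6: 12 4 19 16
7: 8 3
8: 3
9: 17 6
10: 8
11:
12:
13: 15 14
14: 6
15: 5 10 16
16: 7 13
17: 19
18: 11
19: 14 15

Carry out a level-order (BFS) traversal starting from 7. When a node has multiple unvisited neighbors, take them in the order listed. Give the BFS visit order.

Visit 7; enqueue 8, 3 → queue [8, 3]
Visit 8 → queue [3]
Visit 3; enqueue 16, 10, 18, 6, 9, 1 → queue [16, 10, 18, 6, 9, 1]
Visit 16; enqueue 13 → queue [10, 18, 6, 9, 1, 13]
Visit 10 → queue [18, 6, 9, 1, 13]
Visit 18; enqueue 11 → queue [6, 9, 1, 13, 11]
Visit 6; enqueue 12, 4, 19 → queue [9, 1, 13, 11, 12, 4, 19]
Visit 9; enqueue 17 → queue [1, 13, 11, 12, 4, 19, 17]
Visit 1 → queue [13, 11, 12, 4, 19, 17]
Visit 13; enqueue 15, 14 → queue [11, 12, 4, 19, 17, 15, 14]
Visit 11 → queue [12, 4, 19, 17, 15, 14]
Visit 12 → queue [4, 19, 17, 15, 14]
Visit 4; enqueue 2 → queue [19, 17, 15, 14, 2]
Visit 19 → queue [17, 15, 14, 2]
Visit 17 → queue [15, 14, 2]
Visit 15; enqueue 5 → queue [14, 2, 5]
Visit 14 → queue [2, 5]
Visit 2 → queue [5]
Visit 5 → queue []

7, 8, 3, 16, 10, 18, 6, 9, 1, 13, 11, 12, 4, 19, 17, 15, 14, 2, 5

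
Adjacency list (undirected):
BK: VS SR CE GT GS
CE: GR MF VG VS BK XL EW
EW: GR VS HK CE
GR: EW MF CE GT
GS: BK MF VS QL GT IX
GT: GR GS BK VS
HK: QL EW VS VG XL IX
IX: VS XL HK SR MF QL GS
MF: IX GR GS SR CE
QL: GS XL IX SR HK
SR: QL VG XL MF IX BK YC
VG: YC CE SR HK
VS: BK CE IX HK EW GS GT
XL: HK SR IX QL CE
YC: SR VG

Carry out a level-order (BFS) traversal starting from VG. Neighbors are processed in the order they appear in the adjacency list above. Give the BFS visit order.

VG, YC, CE, SR, HK, GR, MF, VS, BK, XL, EW, QL, IX, GT, GS

Visit VG; enqueue YC, CE, SR, HK → queue [YC, CE, SR, HK]
Visit YC → queue [CE, SR, HK]
Visit CE; enqueue GR, MF, VS, BK, XL, EW → queue [SR, HK, GR, MF, VS, BK, XL, EW]
Visit SR; enqueue QL, IX → queue [HK, GR, MF, VS, BK, XL, EW, QL, IX]
Visit HK → queue [GR, MF, VS, BK, XL, EW, QL, IX]
Visit GR; enqueue GT → queue [MF, VS, BK, XL, EW, QL, IX, GT]
Visit MF; enqueue GS → queue [VS, BK, XL, EW, QL, IX, GT, GS]
Visit VS → queue [BK, XL, EW, QL, IX, GT, GS]
Visit BK → queue [XL, EW, QL, IX, GT, GS]
Visit XL → queue [EW, QL, IX, GT, GS]
Visit EW → queue [QL, IX, GT, GS]
Visit QL → queue [IX, GT, GS]
Visit IX → queue [GT, GS]
Visit GT → queue [GS]
Visit GS → queue []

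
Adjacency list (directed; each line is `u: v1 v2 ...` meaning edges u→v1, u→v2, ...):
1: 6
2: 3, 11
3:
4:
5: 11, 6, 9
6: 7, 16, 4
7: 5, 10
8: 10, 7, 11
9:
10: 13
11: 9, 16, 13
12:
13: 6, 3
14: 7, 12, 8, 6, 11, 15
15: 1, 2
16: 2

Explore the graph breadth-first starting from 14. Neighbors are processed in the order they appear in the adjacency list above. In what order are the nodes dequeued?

14 → 7 → 12 → 8 → 6 → 11 → 15 → 5 → 10 → 16 → 4 → 9 → 13 → 1 → 2 → 3

Visit 14; enqueue 7, 12, 8, 6, 11, 15 → queue [7, 12, 8, 6, 11, 15]
Visit 7; enqueue 5, 10 → queue [12, 8, 6, 11, 15, 5, 10]
Visit 12 → queue [8, 6, 11, 15, 5, 10]
Visit 8 → queue [6, 11, 15, 5, 10]
Visit 6; enqueue 16, 4 → queue [11, 15, 5, 10, 16, 4]
Visit 11; enqueue 9, 13 → queue [15, 5, 10, 16, 4, 9, 13]
Visit 15; enqueue 1, 2 → queue [5, 10, 16, 4, 9, 13, 1, 2]
Visit 5 → queue [10, 16, 4, 9, 13, 1, 2]
Visit 10 → queue [16, 4, 9, 13, 1, 2]
Visit 16 → queue [4, 9, 13, 1, 2]
Visit 4 → queue [9, 13, 1, 2]
Visit 9 → queue [13, 1, 2]
Visit 13; enqueue 3 → queue [1, 2, 3]
Visit 1 → queue [2, 3]
Visit 2 → queue [3]
Visit 3 → queue []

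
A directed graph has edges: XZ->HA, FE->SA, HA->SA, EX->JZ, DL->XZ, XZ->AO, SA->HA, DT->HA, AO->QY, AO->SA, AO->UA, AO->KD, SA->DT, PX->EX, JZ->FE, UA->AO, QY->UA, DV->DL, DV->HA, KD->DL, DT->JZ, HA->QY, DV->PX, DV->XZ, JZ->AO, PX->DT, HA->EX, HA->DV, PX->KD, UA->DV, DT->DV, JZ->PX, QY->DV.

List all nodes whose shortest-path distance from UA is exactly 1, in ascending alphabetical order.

Level 0: UA
Level 1: AO, DV
Level 2: DL, HA, KD, PX, QY, SA, XZ
Level 3: DT, EX
Level 4: JZ
Level 5: FE

AO, DV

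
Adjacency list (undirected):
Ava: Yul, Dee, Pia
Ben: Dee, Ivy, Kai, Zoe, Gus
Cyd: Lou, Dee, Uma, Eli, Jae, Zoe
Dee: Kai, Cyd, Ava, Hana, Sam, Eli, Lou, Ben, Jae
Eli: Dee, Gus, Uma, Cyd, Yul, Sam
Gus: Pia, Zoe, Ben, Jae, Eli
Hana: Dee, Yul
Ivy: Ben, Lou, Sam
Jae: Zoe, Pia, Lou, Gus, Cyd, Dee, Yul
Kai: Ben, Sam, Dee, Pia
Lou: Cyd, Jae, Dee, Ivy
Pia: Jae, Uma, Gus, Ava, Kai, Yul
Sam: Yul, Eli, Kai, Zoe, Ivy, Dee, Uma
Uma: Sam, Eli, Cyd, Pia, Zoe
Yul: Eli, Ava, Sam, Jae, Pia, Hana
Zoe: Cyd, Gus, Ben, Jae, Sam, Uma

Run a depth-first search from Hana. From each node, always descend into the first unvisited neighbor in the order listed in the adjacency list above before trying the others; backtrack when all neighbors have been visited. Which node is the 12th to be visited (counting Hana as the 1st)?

Gus

Visit Hana
Hana → Dee
Dee → Kai
Kai → Ben
Ben → Ivy
Ivy → Lou
Lou → Cyd
Cyd → Uma
Uma → Sam
Sam → Yul
Yul → Eli
Eli → Gus
Gus → Pia
Pia → Jae
Jae → Zoe
Pia → Ava

Visit order: Hana, Dee, Kai, Ben, Ivy, Lou, Cyd, Uma, Sam, Yul, Eli, Gus, Pia, Jae, Zoe, Ava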